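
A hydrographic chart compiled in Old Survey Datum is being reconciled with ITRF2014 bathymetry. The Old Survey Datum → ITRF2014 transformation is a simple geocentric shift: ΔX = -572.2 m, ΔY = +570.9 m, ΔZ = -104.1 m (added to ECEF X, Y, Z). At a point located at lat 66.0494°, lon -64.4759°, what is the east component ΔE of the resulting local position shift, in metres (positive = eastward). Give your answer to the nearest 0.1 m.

ΔE = -270.4 m

At φ = 66.0494°, λ = -64.4759°: sin φ = 0.913896, cos φ = 0.405949, sin λ = -0.902404, cos λ = 0.430891.
ΔE = −sin λ·ΔX + cos λ·ΔY = −(-0.902404)·(-572.2) + (0.430891)·(570.9) = -270.36 m.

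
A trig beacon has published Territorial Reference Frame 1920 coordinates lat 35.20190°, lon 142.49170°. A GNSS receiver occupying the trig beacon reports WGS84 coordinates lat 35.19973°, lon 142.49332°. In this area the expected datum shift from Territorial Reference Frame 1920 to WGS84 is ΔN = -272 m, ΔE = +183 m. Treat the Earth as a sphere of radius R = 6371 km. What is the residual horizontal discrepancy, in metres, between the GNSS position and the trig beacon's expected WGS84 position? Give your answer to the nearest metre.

Observed coordinate differences: Δφ = -0.00217°, Δλ = +0.00162°.
Converting to metres (1° lat = 111195 m, cos φ = 0.817126): observed ΔN = -241.3 m, observed ΔE = 147.2 m.
Subtracting the expected shift leaves a residual of -241.3 − (-272) = 30.7 m north and 147.2 − (183) = -35.8 m east.
Residual distance = √(30.7² + (-35.8)²) = 47.2 m.

47 m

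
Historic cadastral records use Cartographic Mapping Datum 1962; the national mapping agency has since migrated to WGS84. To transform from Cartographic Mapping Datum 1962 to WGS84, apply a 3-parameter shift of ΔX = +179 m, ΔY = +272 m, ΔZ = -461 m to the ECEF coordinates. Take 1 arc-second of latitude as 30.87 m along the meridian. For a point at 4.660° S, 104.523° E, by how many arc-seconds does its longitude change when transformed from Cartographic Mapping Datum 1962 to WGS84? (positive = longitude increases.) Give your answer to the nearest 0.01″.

sin φ = -0.081243, cos φ = 0.996694, sin λ = 0.968047, cos λ = -0.250769.
East component: ΔE = −sin λ·ΔX + cos λ·ΔY = −(0.968047)(179) + (-0.250769)(272) = -241.49 m.
1° of latitude spans 3600 × 30.87 = 111132 m; at latitude φ, 1° of longitude spans that × cos φ = 110764.6 m, so Δλ = -241.49 / 110764.6 × 3600 = -7.849″.

Δλ = -7.85″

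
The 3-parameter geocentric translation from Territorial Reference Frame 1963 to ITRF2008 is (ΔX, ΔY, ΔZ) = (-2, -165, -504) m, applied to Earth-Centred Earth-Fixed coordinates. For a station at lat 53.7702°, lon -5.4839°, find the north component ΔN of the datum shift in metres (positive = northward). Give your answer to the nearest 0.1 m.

ΔN = -309.0 m

The local north axis is (−sin φ cos λ, −sin φ sin λ, cos φ), giving ΔN = 1.606 − 12.720 − 297.877 = -308.99 m.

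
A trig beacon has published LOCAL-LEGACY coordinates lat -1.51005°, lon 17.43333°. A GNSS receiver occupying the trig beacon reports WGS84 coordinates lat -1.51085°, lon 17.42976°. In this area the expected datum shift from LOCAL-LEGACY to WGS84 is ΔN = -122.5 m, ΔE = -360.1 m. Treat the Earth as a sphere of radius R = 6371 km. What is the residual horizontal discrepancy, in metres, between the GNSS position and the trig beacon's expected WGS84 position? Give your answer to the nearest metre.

50 m

Observed coordinate differences: Δφ = -0.00080°, Δλ = -0.00357°.
Converting to metres (1° lat = 111195 m, cos φ = 0.999653): observed ΔN = -89.0 m, observed ΔE = -396.8 m.
Subtracting the expected shift leaves a residual of -89.0 − (-122.5) = 33.5 m north and -396.8 − (-360.1) = -36.7 m east.
Residual distance = √(33.5² + (-36.7)²) = 49.7 m.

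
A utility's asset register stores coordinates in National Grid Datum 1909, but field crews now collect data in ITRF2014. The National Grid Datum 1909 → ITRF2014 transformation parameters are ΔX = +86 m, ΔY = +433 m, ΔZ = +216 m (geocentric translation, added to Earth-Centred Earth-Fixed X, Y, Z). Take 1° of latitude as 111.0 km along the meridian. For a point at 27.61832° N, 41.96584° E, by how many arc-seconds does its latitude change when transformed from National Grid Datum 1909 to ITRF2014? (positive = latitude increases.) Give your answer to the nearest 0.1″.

sin φ = 0.463579, cos φ = 0.886055, sin λ = 0.668687, cos λ = 0.743544.
North component: ΔN = −sin φ cos λ·ΔX − sin φ sin λ·ΔY + cos φ·ΔZ = −(0.463579)(0.743544)(86) − (0.463579)(0.668687)(433) + (0.886055)(216) = 27.52 m.
1° of latitude spans 111000 m, so Δφ = 27.52 / 111000 × 3600 = 0.893″.

Δφ = 0.9″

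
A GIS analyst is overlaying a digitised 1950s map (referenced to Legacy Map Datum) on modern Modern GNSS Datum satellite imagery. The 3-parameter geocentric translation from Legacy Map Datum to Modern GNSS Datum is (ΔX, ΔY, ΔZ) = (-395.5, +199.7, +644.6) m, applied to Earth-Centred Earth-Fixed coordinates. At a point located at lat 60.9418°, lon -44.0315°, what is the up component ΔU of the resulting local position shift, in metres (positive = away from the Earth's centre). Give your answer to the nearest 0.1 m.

At φ = 60.9418°, λ = -44.0315°: sin φ = 0.874127, cos φ = 0.485698, sin λ = -0.695054, cos λ = 0.718958.
ΔU = cos φ cos λ·ΔX + cos φ sin λ·ΔY + sin φ·ΔZ = (0.485698)(0.718958)(-395.5) + (0.485698)(-0.695054)(199.7) + (0.874127)(644.6) = 357.94 m.

ΔU = 357.9 m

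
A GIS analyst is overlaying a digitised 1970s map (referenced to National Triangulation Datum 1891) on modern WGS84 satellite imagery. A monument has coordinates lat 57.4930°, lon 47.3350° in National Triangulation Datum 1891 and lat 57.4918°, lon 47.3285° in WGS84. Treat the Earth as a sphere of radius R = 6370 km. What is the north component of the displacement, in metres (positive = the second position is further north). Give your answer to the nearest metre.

Δφ = 57.4918° − 57.4930° = -0.0012°; Δλ = 47.3285° − 47.3350° = -0.0065°.
1° along a meridian = πR/180 = 111177 m.
ΔN = Δφ × 111177 = -133.4 m; ΔE = Δλ × 111177 × cos(57.4930°) = -0.0065 × 111177 × 0.537403 = -388.4 m.

ΔN = -133 m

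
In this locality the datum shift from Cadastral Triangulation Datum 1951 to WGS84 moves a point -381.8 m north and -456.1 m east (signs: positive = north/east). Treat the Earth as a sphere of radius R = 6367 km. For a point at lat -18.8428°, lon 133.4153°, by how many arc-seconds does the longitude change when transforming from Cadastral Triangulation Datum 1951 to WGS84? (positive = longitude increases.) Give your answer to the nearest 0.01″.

At latitude -18.8428°, cos φ = 0.946408.
One radian of longitude at latitude φ spans R cos φ, so Δλ = ΔE / (R cos φ) = -456.1 / (6367000 × 0.946408) = -7.5691e-05 rad = -15.612″.

Δλ = -15.61″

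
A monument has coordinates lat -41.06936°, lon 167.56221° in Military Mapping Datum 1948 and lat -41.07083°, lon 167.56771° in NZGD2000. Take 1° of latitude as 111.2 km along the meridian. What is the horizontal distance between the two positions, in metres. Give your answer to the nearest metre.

489 m

Δφ = -41.07083° − -41.06936° = -0.00147°; Δλ = 167.56771° − 167.56221° = +0.00550°.
ΔN = Δφ × 111200 = -163.5 m; ΔE = Δλ × 111200 × cos(-41.06936°) = +0.00550 × 111200 × 0.753915 = 461.1 m.
Distance = √(ΔE² + ΔN²) = √(461.1² + (-163.5)²) = 489.2 m.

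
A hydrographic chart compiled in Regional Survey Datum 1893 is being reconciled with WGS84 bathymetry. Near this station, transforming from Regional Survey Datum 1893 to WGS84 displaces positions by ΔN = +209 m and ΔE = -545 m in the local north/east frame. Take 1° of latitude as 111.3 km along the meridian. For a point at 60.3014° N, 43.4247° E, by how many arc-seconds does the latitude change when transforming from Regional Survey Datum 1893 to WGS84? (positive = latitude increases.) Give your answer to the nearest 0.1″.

1° of latitude = 111.3 km, so Δφ = 209.0 / 111300 = 0.0018778° = 6.760″.

Δφ = 6.8″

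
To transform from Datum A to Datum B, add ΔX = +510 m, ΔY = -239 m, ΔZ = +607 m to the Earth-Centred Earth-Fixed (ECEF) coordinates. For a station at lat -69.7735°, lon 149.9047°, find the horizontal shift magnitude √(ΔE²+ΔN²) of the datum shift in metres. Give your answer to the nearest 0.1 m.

320.4 m

The local east axis at (φ, λ) is (−sin λ, cos λ, 0), so ΔE = −sin(149.9047°)·510 + cos(149.9047°)·(-239) = -48.95 m.
The local north axis is (−sin φ cos λ, −sin φ sin λ, cos φ), giving ΔN = -414.038 − 112.454 + 209.859 = -316.63 m.
Horizontal magnitude = √(ΔE² + ΔN²) = √((-48.95)² + (-316.63)²) = 320.39 m.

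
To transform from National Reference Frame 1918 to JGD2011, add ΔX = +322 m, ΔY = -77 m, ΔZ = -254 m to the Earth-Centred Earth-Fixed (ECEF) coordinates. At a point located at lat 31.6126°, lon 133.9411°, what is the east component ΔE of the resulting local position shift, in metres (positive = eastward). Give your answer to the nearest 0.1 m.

At φ = 31.6126°, λ = 133.9411°: sin φ = 0.524173, cos φ = 0.851612, sin λ = 0.720054, cos λ = -0.693919.
ΔE = −sin λ·ΔX + cos λ·ΔY = −(0.720054)·(322) + (-0.693919)·(-77) = -178.43 m.

ΔE = -178.4 m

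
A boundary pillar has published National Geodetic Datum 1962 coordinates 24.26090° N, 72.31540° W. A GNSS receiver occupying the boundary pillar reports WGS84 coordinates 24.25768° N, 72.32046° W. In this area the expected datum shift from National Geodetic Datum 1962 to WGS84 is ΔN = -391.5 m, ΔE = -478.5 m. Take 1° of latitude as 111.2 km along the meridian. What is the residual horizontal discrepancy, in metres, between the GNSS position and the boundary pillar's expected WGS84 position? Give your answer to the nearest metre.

48 m

Observed coordinate differences: Δφ = -0.00322°, Δλ = -0.00506°.
Converting to metres (1° lat = 111200 m, cos φ = 0.911684): observed ΔN = -358.1 m, observed ΔE = -513.0 m.
Subtracting the expected shift leaves a residual of -358.1 − (-391.5) = 33.4 m north and -513.0 − (-478.5) = -34.5 m east.
Residual distance = √(33.4² + (-34.5)²) = 48.0 m.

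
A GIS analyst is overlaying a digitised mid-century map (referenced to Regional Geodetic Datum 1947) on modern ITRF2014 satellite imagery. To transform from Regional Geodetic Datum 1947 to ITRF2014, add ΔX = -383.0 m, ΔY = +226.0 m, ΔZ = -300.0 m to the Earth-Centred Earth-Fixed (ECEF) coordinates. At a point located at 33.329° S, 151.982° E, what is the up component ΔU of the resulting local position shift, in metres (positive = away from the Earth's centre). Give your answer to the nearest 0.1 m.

At φ = -33.329°, λ = 151.982°: sin φ = -0.549446, cos φ = 0.835529, sin λ = 0.469749, cos λ = -0.882800.
ΔU = cos φ cos λ·ΔX + cos φ sin λ·ΔY + sin φ·ΔZ = (0.835529)(-0.882800)(-383.0) + (0.835529)(0.469749)(226.0) + (-0.549446)(-300.0) = 536.04 m.

ΔU = 536.0 m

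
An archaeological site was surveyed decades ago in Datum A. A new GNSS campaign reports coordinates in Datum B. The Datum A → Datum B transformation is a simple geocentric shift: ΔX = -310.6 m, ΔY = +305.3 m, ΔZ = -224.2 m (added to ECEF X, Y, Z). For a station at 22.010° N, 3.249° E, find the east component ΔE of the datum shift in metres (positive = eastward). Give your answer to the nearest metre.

At φ = 22.010°, λ = 3.249°: sin φ = 0.374768, cos φ = 0.927118, sin λ = 0.056675, cos λ = 0.998393.
ΔE = −sin λ·ΔX + cos λ·ΔY = −(0.056675)·(-310.6) + (0.998393)·(305.3) = 322.41 m.

ΔE = 322 m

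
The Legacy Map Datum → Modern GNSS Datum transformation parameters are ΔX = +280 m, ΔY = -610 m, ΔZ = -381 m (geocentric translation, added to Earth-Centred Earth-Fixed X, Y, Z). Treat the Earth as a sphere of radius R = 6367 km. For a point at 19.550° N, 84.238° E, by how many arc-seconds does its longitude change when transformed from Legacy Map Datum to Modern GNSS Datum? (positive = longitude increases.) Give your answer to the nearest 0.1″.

sin φ = 0.334629, cos φ = 0.942350, sin λ = 0.994948, cos λ = 0.100396.
East component: ΔE = −sin λ·ΔX + cos λ·ΔY = −(0.994948)(280) + (0.100396)(-610) = -339.83 m.
1° of latitude spans πR/180 = 111125 m; at latitude φ, 1° of longitude spans that × cos φ = 104718.7 m, so Δλ = -339.83 / 104718.7 × 3600 = -11.683″.

Δλ = -11.7″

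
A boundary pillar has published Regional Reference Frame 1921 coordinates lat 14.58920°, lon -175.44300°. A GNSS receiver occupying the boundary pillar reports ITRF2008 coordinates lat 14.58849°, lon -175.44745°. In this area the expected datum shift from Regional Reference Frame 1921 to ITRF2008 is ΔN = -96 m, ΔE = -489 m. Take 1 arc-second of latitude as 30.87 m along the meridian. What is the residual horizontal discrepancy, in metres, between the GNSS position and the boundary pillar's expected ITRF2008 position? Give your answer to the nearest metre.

20 m

Observed coordinate differences: Δφ = -0.00071°, Δλ = -0.00445°.
Converting to metres (1° lat = 111132 m, cos φ = 0.967757): observed ΔN = -78.9 m, observed ΔE = -478.6 m.
Subtracting the expected shift leaves a residual of -78.9 − (-96) = 17.1 m north and -478.6 − (-489) = 10.4 m east.
Residual distance = √(17.1² + 10.4²) = 20.0 m.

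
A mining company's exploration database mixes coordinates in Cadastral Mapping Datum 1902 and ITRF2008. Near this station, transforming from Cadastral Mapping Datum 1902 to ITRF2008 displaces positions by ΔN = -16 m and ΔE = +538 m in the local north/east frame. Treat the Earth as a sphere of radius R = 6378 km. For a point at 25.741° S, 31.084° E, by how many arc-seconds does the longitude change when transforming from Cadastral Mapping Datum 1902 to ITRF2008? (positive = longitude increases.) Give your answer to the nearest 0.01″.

At latitude -25.741°, cos φ = 0.900766.
One radian of longitude at latitude φ spans R cos φ, so Δλ = ΔE / (R cos φ) = 538.0 / (6378000 × 0.900766) = 9.3645e-05 rad = 19.316″.

Δλ = 19.32″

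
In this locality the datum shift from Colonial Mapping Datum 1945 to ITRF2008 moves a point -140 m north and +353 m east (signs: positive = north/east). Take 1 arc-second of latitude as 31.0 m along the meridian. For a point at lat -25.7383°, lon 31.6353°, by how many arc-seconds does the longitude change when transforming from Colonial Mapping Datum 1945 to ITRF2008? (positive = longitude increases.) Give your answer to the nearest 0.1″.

At latitude -25.7383°, cos φ = 0.900787.
1″ of longitude at this latitude = 31.00 × cos φ = 27.9244 m, so Δλ = 353.0 / 27.9244 = 12.641″.

Δλ = 12.6″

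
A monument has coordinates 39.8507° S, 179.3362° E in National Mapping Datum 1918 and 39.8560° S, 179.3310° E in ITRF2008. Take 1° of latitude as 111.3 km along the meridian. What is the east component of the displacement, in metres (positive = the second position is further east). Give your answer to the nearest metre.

Δφ = -39.8560° − -39.8507° = -0.0053°; Δλ = 179.3310° − 179.3362° = -0.0052°.
ΔN = Δφ × 111300 = -589.9 m; ΔE = Δλ × 111300 × cos(-39.8507°) = -0.0052 × 111300 × 0.767717 = -444.3 m.

ΔE = -444 m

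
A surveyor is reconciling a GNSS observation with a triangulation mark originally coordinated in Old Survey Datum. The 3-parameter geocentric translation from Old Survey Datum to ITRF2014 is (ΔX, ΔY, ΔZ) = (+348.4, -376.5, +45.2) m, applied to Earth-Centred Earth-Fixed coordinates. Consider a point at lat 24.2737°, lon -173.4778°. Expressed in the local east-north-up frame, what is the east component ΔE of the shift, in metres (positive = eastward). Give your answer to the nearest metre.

The local east axis at (φ, λ) is (−sin λ, cos λ, 0), so ΔE = −sin(-173.4778°)·348.4 + cos(-173.4778°)·(-376.5) = 413.64 m.

ΔE = 414 m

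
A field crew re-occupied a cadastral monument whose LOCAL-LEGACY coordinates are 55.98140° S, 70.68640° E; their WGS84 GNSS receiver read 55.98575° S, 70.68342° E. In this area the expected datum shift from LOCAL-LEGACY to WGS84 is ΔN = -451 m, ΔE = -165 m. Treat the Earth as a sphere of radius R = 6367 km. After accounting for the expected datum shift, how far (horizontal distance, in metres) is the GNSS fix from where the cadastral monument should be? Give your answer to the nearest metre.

38 m

Observed coordinate differences: Δφ = -0.00435°, Δλ = -0.00298°.
Converting to metres (1° lat = 111125 m, cos φ = 0.559462): observed ΔN = -483.4 m, observed ΔE = -185.3 m.
Subtracting the expected shift leaves a residual of -483.4 − (-451) = -32.4 m north and -185.3 − (-165) = -20.3 m east.
Residual distance = √((-32.4)² + (-20.3)²) = 38.2 m.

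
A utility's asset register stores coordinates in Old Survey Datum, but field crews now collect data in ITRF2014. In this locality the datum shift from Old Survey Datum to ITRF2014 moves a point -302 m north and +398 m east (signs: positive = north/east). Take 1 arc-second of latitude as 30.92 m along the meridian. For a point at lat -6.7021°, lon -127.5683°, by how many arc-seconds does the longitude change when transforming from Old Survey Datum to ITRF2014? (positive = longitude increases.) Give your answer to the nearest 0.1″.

At latitude -6.7021°, cos φ = 0.993166.
1″ of longitude at this latitude = 30.92 × cos φ = 30.7087 m, so Δλ = 398.0 / 30.7087 = 12.960″.

Δλ = 13.0″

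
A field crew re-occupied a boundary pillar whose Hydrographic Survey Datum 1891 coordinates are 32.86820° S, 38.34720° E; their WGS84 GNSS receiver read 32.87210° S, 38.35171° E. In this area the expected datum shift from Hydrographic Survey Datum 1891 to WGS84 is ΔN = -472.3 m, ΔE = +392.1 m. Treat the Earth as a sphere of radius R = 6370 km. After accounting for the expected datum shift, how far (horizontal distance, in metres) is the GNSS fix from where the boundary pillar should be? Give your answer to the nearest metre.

48 m

Observed coordinate differences: Δφ = -0.00390°, Δλ = +0.00451°.
Converting to metres (1° lat = 111177 m, cos φ = 0.839921): observed ΔN = -433.6 m, observed ΔE = 421.1 m.
Subtracting the expected shift leaves a residual of -433.6 − (-472.3) = 38.7 m north and 421.1 − (392.1) = 29.0 m east.
Residual distance = √(38.7² + 29.0²) = 48.4 m.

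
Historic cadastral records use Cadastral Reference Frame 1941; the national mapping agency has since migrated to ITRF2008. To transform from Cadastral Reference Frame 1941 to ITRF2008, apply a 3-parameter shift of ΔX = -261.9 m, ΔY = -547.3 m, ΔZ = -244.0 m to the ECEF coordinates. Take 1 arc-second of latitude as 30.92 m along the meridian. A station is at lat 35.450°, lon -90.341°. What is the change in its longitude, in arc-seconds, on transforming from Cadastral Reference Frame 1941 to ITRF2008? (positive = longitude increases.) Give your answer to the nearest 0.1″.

sin φ = 0.579992, cos φ = 0.814622, sin λ = -0.999982, cos λ = -0.005952.
East component: ΔE = −sin λ·ΔX + cos λ·ΔY = −(-0.999982)(-261.9) + (-0.005952)(-547.3) = -258.64 m.
1° of latitude spans 3600 × 30.92 = 111312 m; at latitude φ, 1° of longitude spans that × cos φ = 90677.2 m, so Δλ = -258.64 / 90677.2 × 3600 = -10.268″.

Δλ = -10.3″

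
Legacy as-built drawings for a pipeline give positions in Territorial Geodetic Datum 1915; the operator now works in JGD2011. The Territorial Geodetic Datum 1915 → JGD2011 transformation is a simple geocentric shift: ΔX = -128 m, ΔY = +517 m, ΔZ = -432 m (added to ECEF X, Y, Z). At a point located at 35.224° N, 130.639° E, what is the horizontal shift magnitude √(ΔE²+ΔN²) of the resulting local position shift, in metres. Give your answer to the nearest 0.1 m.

The local east axis at (φ, λ) is (−sin λ, cos λ, 0), so ΔE = −sin(130.639°)·(-128) + cos(130.639°)·517 = -239.59 m.
The local north axis is (−sin φ cos λ, −sin φ sin λ, cos φ), giving ΔN = -48.083 − 226.277 − 352.902 = -627.26 m.
Horizontal magnitude = √(ΔE² + ΔN²) = √((-239.59)² + (-627.26)²) = 671.46 m.

671.5 m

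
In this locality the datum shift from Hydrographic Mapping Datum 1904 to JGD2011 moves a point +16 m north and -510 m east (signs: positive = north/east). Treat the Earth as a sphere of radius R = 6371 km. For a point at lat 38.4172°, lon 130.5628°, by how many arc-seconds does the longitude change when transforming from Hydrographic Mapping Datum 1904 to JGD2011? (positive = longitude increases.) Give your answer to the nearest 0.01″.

Δλ = -21.07″

At latitude 38.4172°, cos φ = 0.783507.
One radian of longitude at latitude φ spans R cos φ, so Δλ = ΔE / (R cos φ) = -510.0 / (6371000 × 0.783507) = -1.0217e-04 rad = -21.074″.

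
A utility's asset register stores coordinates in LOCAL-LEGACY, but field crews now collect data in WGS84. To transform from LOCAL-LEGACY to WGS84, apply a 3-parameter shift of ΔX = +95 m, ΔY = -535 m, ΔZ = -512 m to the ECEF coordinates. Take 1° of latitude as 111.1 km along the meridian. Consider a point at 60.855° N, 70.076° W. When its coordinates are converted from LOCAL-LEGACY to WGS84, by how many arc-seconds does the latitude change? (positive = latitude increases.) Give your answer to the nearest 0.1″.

sin φ = 0.873390, cos φ = 0.487021, sin λ = -0.940145, cos λ = 0.340773.
North component: ΔN = −sin φ cos λ·ΔX − sin φ sin λ·ΔY + cos φ·ΔZ = −(0.873390)(0.340773)(95) − (0.873390)(-0.940145)(-535) + (0.487021)(-512) = -716.93 m.
1° of latitude spans 111100 m, so Δφ = -716.93 / 111100 × 3600 = -23.231″.

Δφ = -23.2″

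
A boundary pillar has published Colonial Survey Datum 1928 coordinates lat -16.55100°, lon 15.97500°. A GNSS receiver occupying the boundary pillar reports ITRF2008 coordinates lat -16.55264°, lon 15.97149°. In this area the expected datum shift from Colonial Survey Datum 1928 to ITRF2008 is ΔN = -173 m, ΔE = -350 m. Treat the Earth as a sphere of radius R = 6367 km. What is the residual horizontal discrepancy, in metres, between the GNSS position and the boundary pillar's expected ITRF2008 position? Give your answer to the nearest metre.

26 m

Observed coordinate differences: Δφ = -0.00164°, Δλ = -0.00351°.
Converting to metres (1° lat = 111125 m, cos φ = 0.958567): observed ΔN = -182.2 m, observed ΔE = -373.9 m.
Subtracting the expected shift leaves a residual of -182.2 − (-173) = -9.2 m north and -373.9 − (-350) = -23.9 m east.
Residual distance = √((-9.2)² + (-23.9)²) = 25.6 m.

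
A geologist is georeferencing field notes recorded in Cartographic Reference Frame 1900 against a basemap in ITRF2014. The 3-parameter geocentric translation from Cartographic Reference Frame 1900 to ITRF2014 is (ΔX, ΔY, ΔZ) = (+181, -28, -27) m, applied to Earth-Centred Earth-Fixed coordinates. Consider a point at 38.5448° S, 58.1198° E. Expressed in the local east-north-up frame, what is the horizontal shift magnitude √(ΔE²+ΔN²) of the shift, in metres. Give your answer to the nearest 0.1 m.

170.1 m

At φ = -38.5448°, λ = 58.1198°: sin φ = -0.623126, cos φ = 0.782121, sin λ = 0.849154, cos λ = 0.528145.
ΔE = −sin λ·ΔX + cos λ·ΔY = −(0.849154)·(181) + (0.528145)·(-28) = -168.48 m.
ΔN = −sin φ cos λ·ΔX − sin φ sin λ·ΔY + cos φ·ΔZ = −(-0.623126)(0.528145)(181) − (-0.623126)(0.849154)(-28) + (0.782121)(-27) = 23.63 m.
Horizontal magnitude = √(ΔE² + ΔN²) = √((-168.48)² + 23.63²) = 170.13 m.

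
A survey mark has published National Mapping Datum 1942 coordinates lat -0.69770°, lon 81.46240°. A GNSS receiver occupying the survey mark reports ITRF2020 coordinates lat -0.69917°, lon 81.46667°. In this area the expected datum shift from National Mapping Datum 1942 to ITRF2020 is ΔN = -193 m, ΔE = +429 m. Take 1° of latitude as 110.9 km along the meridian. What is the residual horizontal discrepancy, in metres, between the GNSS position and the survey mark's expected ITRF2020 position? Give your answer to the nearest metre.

Observed coordinate differences: Δφ = -0.00147°, Δλ = +0.00427°.
Converting to metres (1° lat = 110900 m, cos φ = 0.999926): observed ΔN = -163.0 m, observed ΔE = 473.5 m.
Subtracting the expected shift leaves a residual of -163.0 − (-193) = 30.0 m north and 473.5 − (429) = 44.5 m east.
Residual distance = √(30.0² + 44.5²) = 53.7 m.

54 m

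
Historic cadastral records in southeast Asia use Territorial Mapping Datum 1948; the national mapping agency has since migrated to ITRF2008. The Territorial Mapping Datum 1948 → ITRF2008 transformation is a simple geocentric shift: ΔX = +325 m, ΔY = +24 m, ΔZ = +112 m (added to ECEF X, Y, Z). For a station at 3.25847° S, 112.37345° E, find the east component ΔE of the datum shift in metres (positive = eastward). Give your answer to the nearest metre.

The local east axis at (φ, λ) is (−sin λ, cos λ, 0), so ΔE = −sin(112.37345°)·325 + cos(112.37345°)·24 = -309.67 m.

ΔE = -310 m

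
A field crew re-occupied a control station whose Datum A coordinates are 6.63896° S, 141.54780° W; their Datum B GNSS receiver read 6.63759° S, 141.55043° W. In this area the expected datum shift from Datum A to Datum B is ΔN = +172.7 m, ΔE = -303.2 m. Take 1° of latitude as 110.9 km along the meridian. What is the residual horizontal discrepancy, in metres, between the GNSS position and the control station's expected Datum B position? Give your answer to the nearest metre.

Observed coordinate differences: Δφ = +0.00137°, Δλ = -0.00263°.
Converting to metres (1° lat = 110900 m, cos φ = 0.993294): observed ΔN = 151.9 m, observed ΔE = -289.7 m.
Subtracting the expected shift leaves a residual of 151.9 − (172.7) = -20.8 m north and -289.7 − (-303.2) = 13.5 m east.
Residual distance = √((-20.8)² + 13.5²) = 24.8 m.

25 m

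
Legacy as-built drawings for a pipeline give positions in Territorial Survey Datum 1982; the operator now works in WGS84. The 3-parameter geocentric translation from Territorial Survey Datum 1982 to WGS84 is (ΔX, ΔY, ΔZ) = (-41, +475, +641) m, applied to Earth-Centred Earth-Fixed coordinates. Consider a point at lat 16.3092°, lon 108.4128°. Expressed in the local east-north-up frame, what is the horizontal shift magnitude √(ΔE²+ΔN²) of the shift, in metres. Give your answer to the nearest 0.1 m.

497.6 m

At φ = 16.3092°, λ = 108.4128°: sin φ = 0.280821, cos φ = 0.959760, sin λ = 0.948805, cos λ = -0.315861.
ΔE = −sin λ·ΔX + cos λ·ΔY = −(0.948805)·(-41) + (-0.315861)·(475) = -111.13 m.
ΔN = −sin φ cos λ·ΔX − sin φ sin λ·ΔY + cos φ·ΔZ = −(0.280821)(-0.315861)(-41) − (0.280821)(0.948805)(475) + (0.959760)(641) = 485.01 m.
Horizontal magnitude = √(ΔE² + ΔN²) = √((-111.13)² + 485.01²) = 497.58 m.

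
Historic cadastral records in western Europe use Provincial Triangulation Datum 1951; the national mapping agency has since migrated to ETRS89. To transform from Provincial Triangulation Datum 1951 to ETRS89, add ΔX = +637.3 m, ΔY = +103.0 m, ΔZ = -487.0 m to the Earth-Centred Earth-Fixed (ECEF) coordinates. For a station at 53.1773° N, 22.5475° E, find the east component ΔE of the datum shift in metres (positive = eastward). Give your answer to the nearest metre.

The local east axis at (φ, λ) is (−sin λ, cos λ, 0), so ΔE = −sin(22.5475°)·637.3 + cos(22.5475°)·103.0 = -149.25 m.

ΔE = -149 m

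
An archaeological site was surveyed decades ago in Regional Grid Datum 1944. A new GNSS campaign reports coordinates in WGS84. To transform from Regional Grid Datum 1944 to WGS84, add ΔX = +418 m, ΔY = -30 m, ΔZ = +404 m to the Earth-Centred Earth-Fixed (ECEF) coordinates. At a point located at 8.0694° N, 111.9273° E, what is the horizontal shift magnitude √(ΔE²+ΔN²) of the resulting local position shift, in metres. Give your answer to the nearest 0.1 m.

568.4 m

The local east axis at (φ, λ) is (−sin λ, cos λ, 0), so ΔE = −sin(111.9273°)·418 + cos(111.9273°)·(-30) = -376.56 m.
The local north axis is (−sin φ cos λ, −sin φ sin λ, cos φ), giving ΔN = 21.911 + 3.907 + 400.000 = 425.82 m.
Horizontal magnitude = √(ΔE² + ΔN²) = √((-376.56)² + 425.82²) = 568.43 m.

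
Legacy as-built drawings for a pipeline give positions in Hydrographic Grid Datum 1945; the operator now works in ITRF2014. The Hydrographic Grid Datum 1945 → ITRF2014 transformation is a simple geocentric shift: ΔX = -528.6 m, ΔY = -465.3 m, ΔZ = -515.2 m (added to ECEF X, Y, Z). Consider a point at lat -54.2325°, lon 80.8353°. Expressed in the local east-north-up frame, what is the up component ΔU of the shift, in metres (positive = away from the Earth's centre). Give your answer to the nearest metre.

ΔU = 100 m

At φ = -54.2325°, λ = 80.8353°: sin φ = -0.811395, cos φ = 0.584498, sin λ = 0.987235, cos λ = 0.159273.
ΔU = cos φ cos λ·ΔX + cos φ sin λ·ΔY + sin φ·ΔZ = (0.584498)(0.159273)(-528.6) + (0.584498)(0.987235)(-465.3) + (-0.811395)(-515.2) = 100.33 m.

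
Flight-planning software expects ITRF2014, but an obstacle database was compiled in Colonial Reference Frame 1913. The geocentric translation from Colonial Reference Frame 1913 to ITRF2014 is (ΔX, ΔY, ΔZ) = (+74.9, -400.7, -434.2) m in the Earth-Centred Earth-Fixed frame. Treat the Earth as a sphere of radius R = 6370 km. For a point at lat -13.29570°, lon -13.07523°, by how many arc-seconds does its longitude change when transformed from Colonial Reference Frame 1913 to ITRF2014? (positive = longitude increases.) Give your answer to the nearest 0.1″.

sin φ = -0.229977, cos φ = 0.973196, sin λ = -0.226230, cos λ = 0.974074.
East component: ΔE = −sin λ·ΔX + cos λ·ΔY = −(-0.226230)(74.9) + (0.974074)(-400.7) = -373.37 m.
1° of latitude spans πR/180 = 111177 m; at latitude φ, 1° of longitude spans that × cos φ = 108197.5 m, so Δλ = -373.37 / 108197.5 × 3600 = -12.423″.

Δλ = -12.4″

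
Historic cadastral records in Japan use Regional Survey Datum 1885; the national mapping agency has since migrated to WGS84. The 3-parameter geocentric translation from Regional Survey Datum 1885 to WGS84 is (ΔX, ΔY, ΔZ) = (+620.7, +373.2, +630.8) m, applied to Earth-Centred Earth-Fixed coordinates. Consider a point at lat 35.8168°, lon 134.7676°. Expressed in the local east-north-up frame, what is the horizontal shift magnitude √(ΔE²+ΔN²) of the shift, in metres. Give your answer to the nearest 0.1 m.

The local east axis at (φ, λ) is (−sin λ, cos λ, 0), so ΔE = −sin(134.7676°)·620.7 + cos(134.7676°)·373.2 = -703.50 m.
The local north axis is (−sin φ cos λ, −sin φ sin λ, cos φ), giving ΔN = 255.799 − 155.054 + 511.511 = 612.26 m.
Horizontal magnitude = √(ΔE² + ΔN²) = √((-703.50)² + 612.26²) = 932.61 m.

932.6 m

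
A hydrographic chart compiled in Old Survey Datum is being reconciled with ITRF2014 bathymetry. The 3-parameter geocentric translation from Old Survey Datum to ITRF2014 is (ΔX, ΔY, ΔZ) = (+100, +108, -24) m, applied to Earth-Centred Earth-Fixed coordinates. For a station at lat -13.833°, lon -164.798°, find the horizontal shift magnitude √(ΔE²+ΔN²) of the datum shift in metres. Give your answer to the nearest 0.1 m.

94.4 m

The local east axis at (φ, λ) is (−sin λ, cos λ, 0), so ΔE = −sin(-164.798°)·100 + cos(-164.798°)·108 = -78.00 m.
The local north axis is (−sin φ cos λ, −sin φ sin λ, cos φ), giving ΔN = -23.073 − 6.771 − 23.304 = -53.15 m.
Horizontal magnitude = √(ΔE² + ΔN²) = √((-78.00)² + (-53.15)²) = 94.38 m.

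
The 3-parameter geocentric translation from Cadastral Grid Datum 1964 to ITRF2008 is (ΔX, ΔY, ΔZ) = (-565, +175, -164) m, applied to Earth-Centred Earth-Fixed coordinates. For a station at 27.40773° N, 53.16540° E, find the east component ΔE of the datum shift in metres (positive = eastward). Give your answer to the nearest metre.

The local east axis at (φ, λ) is (−sin λ, cos λ, 0), so ΔE = −sin(53.16540°)·(-565) + cos(53.16540°)·175 = 557.12 m.

ΔE = 557 m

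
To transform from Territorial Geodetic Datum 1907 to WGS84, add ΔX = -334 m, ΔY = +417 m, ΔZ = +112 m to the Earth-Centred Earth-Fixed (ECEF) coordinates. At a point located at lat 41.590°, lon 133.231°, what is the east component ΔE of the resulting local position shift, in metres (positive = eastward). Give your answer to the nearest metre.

ΔE = -42 m

At φ = 41.590°, λ = 133.231°: sin φ = 0.663796, cos φ = 0.747914, sin λ = 0.728598, cos λ = -0.684941.
ΔE = −sin λ·ΔX + cos λ·ΔY = −(0.728598)·(-334) + (-0.684941)·(417) = -42.27 m.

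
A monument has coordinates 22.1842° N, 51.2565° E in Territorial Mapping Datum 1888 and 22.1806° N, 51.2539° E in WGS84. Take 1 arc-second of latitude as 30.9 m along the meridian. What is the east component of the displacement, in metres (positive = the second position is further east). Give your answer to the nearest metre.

Δφ = 22.1806° − 22.1842° = -0.0036°; Δλ = 51.2539° − 51.2565° = -0.0026°.
1° of latitude = 3600 × 30.90 = 111240 m.
ΔN = Δφ × 111240 = -400.5 m; ΔE = Δλ × 111240 × cos(22.1842°) = -0.0026 × 111240 × 0.925975 = -267.8 m.

ΔE = -268 m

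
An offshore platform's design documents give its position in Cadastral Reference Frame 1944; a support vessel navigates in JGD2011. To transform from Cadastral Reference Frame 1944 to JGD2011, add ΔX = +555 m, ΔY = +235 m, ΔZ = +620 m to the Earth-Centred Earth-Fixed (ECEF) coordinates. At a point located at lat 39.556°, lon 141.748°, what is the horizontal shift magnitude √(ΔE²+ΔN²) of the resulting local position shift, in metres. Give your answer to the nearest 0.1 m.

The local east axis at (φ, λ) is (−sin λ, cos λ, 0), so ΔE = −sin(141.748°)·555 + cos(141.748°)·235 = -528.16 m.
The local north axis is (−sin φ cos λ, −sin φ sin λ, cos φ), giving ΔN = 277.556 − 92.655 + 478.022 = 662.92 m.
Horizontal magnitude = √(ΔE² + ΔN²) = √((-528.16)² + 662.92²) = 847.59 m.

847.6 m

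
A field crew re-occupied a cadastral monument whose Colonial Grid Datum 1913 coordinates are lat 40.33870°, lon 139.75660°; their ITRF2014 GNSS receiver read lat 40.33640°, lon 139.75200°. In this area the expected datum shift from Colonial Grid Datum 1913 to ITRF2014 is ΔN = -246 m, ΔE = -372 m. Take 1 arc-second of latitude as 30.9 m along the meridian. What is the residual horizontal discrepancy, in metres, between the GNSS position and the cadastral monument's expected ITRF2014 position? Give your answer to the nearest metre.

21 m

Observed coordinate differences: Δφ = -0.00230°, Δλ = -0.00460°.
Converting to metres (1° lat = 111240 m, cos φ = 0.762231): observed ΔN = -255.9 m, observed ΔE = -390.0 m.
Subtracting the expected shift leaves a residual of -255.9 − (-246) = -9.9 m north and -390.0 − (-372) = -18.0 m east.
Residual distance = √((-9.9)² + (-18.0)²) = 20.6 m.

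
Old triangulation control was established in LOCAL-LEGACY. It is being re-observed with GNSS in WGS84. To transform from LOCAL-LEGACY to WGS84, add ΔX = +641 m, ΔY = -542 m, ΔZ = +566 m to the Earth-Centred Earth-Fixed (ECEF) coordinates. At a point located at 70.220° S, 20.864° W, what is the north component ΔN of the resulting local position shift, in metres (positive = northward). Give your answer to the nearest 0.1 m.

ΔN = 936.8 m

At φ = -70.220°, λ = -20.864°: sin φ = -0.940999, cos φ = 0.338409, sin λ = -0.356151, cos λ = 0.934428.
ΔN = −sin φ cos λ·ΔX − sin φ sin λ·ΔY + cos φ·ΔZ = −(-0.940999)(0.934428)(641) − (-0.940999)(-0.356151)(-542) + (0.338409)(566) = 936.81 m.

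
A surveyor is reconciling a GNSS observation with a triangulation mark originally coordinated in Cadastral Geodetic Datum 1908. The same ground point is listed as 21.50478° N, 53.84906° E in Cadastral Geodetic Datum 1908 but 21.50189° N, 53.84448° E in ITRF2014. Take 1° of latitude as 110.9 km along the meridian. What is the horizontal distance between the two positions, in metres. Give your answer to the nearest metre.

571 m

Δφ = 21.50189° − 21.50478° = -0.00289°; Δλ = 53.84448° − 53.84906° = -0.00458°.
ΔN = Δφ × 110900 = -320.5 m; ΔE = Δλ × 110900 × cos(21.50478°) = -0.00458 × 110900 × 0.930387 = -472.6 m.
Distance = √(ΔE² + ΔN²) = √((-472.6)² + (-320.5)²) = 571.0 m.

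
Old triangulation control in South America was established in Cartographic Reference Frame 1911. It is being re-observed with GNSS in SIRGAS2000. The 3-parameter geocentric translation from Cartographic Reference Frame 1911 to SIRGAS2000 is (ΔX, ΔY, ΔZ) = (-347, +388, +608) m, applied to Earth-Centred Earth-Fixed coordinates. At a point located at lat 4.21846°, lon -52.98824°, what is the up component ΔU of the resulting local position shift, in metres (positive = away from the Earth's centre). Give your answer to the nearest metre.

The local up (radial) axis is (cos φ cos λ, cos φ sin λ, sin φ), giving ΔU = -208.321 − 308.983 + 44.724 = -472.58 m.

ΔU = -473 m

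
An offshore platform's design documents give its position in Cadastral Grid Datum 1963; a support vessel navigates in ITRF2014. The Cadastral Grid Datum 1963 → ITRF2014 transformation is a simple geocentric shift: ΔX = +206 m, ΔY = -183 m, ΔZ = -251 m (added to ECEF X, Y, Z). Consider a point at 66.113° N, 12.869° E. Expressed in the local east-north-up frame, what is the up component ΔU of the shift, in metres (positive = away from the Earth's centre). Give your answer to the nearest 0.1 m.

The local up (radial) axis is (cos φ cos λ, cos φ sin λ, sin φ), giving ΔU = 81.321 − 16.504 − 229.501 = -164.68 m.

ΔU = -164.7 m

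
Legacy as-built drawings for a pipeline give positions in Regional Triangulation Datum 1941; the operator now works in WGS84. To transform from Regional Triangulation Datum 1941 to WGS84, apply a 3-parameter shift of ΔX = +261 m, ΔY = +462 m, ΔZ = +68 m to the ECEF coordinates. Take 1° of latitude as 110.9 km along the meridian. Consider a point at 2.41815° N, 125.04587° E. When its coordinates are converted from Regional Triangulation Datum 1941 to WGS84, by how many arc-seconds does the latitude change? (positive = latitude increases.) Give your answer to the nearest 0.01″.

Δφ = 1.89″

sin φ = 0.042192, cos φ = 0.999110, sin λ = 0.818693, cos λ = -0.574232.
North component: ΔN = −sin φ cos λ·ΔX − sin φ sin λ·ΔY + cos φ·ΔZ = −(0.042192)(-0.574232)(261) − (0.042192)(0.818693)(462) + (0.999110)(68) = 58.30 m.
1° of latitude spans 110900 m, so Δφ = 58.30 / 110900 × 3600 = 1.893″.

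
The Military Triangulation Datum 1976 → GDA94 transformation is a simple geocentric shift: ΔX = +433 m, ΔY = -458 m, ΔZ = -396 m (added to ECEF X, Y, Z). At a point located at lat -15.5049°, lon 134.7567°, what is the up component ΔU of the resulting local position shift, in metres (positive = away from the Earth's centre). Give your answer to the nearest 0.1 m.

ΔU = -501.3 m

The local up (radial) axis is (cos φ cos λ, cos φ sin λ, sin φ), giving ΔU = -293.779 − 313.391 + 105.859 = -501.31 m.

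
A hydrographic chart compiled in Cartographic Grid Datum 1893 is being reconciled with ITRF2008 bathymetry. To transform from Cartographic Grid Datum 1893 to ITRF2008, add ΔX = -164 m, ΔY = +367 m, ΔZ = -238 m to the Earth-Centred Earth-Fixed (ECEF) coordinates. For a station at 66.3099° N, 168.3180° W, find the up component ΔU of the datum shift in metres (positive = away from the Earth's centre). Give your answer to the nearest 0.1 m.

The local up (radial) axis is (cos φ cos λ, cos φ sin λ, sin φ), giving ΔU = 64.529 − 29.857 − 217.944 = -183.27 m.

ΔU = -183.3 m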